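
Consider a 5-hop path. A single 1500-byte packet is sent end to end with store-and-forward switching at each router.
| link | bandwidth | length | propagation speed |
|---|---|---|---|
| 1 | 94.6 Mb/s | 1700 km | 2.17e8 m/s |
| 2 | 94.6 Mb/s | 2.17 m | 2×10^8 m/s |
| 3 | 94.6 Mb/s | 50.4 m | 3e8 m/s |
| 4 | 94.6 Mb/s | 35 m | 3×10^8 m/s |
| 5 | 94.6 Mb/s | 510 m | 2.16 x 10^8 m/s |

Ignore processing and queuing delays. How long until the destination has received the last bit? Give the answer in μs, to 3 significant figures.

L = 1500 × 8 = 12000 bits.
Transmission delay per hop = L/R = 12000/94600000 = 126.85 μs; 5 hops → 634.249 μs.
Propagation delays (d/s per hop): 7834.1, 0.01085, 0.168, 0.116667, 2.36111 μs; sum = 7836.76 μs.
End-to-end = 8470 μs.

8470 μs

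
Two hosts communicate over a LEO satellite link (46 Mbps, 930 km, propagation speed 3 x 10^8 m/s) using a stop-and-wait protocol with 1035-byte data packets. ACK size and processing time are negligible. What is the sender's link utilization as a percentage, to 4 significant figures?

2.821 %

t_tx = L/R = 8280/46000000 = 0.00018 s.
t_prop = 930000/300000000 = 0.0031 s; RTT = 0.0062 s.
Cycle = t_tx + RTT = 0.00638 s.
Utilization = t_tx / cycle = 0.00018/0.00638 = 2.821 %.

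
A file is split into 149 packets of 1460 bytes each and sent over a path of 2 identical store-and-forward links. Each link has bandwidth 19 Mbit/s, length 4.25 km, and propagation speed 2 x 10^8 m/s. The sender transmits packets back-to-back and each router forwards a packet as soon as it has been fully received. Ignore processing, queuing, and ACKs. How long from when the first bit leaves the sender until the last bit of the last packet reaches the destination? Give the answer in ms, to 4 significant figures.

Per-hop transmission t_tx = L/R = 11680/19000000 = 0.614737 ms.
Per-hop propagation t_prop = 4250/200000000 = 0.02125 ms.
Pipeline fill: first packet needs 2·t_tx to clear all hops; remaining 148 packets each add one t_tx.
Total = (2+149-1)·t_tx + 2·t_prop = 150·0.614737 + 2·0.02125 = 92.25 ms.

92.25 ms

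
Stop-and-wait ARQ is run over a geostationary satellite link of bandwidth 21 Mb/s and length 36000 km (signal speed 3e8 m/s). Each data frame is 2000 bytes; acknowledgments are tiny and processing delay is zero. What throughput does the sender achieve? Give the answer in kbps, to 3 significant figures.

66.5 kbps

t_tx = L/R = 16000/21000000 = 0.000761905 s.
t_prop = 36000000/300000000 = 0.12 s; RTT = 0.24 s.
Cycle = t_tx + RTT = 0.240762 s.
Throughput = L / cycle = 16000 / 0.240762 = 66.5 kbps.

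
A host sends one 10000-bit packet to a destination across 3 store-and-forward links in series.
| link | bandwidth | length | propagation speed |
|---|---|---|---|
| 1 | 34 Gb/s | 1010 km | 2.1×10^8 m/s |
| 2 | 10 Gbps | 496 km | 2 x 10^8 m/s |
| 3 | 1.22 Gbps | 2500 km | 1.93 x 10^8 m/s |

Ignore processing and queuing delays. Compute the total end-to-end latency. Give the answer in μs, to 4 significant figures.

20250 μs

Transmission delays (L/R per hop): 0.294118, 1, 8.19672 μs; sum = 9.49084 μs.
Propagation delays (d/s per hop): 4809.52, 2480, 12953.4 μs; sum = 20242.9 μs.
End-to-end = 20250 μs.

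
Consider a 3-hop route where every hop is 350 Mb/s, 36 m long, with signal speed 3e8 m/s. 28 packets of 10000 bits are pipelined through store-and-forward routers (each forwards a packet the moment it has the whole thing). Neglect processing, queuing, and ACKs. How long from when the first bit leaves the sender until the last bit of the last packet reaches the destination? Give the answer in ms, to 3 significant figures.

0.858 ms

Per-hop transmission t_tx = L/R = 10000/350000000 = 0.0285714 ms.
Per-hop propagation t_prop = 36/300000000 = 0.00012 ms.
Pipeline fill: first packet needs 3·t_tx to clear all hops; remaining 27 packets each add one t_tx.
Total = (3+28-1)·t_tx + 3·t_prop = 30·0.0285714 + 3·0.00012 = 0.858 ms.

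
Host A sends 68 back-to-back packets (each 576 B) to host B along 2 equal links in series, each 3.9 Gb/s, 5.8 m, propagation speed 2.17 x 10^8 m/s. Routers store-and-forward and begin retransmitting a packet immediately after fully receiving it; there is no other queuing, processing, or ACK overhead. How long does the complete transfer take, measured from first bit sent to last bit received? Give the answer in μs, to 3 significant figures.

81.6 μs

Per-hop transmission t_tx = L/R = 4608/3900000000 = 1.18154 μs.
Per-hop propagation t_prop = 5.8/217000000 = 0.0267281 μs.
Pipeline fill: first packet needs 2·t_tx to clear all hops; remaining 67 packets each add one t_tx.
Total = (2+68-1)·t_tx + 2·t_prop = 69·1.18154 + 2·0.0267281 = 81.6 μs.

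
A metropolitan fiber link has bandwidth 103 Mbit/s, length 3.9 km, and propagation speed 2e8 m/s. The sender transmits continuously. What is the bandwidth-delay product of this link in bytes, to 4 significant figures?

Propagation delay = 3900 / 200000000 = 1.95e-05 s.
BDP = R × t_prop = 103000000 × 1.95e-05 = 2008.5 bits.
In bytes: 2008.5/8 = 251.1 bytes.

251.1 bytes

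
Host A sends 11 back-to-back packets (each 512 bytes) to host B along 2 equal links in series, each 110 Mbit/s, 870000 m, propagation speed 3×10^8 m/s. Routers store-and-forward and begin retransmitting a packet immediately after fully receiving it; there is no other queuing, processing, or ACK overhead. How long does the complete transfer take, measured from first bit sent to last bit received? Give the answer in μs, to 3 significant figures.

Per-hop transmission t_tx = L/R = 4096/110000000 = 37.2364 μs.
Per-hop propagation t_prop = 870000/300000000 = 2900 μs.
Pipeline fill: first packet needs 2·t_tx to clear all hops; remaining 10 packets each add one t_tx.
Total = (2+11-1)·t_tx + 2·t_prop = 12·37.2364 + 2·2900 = 6250 μs.

6250 μs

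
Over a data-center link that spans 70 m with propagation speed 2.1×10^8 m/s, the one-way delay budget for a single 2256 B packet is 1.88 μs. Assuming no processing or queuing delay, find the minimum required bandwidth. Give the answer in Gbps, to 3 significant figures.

L = 18048 bits.
Propagation delay = 70 / 210000000 = 0.333333 μs.
Transmission budget = 1.88 − 0.333333 = 1.54667 μs.
R ≥ L / t_tx = 18048 bits / 1.54667e-06 s = 11.7 Gbps.

11.7 Gbps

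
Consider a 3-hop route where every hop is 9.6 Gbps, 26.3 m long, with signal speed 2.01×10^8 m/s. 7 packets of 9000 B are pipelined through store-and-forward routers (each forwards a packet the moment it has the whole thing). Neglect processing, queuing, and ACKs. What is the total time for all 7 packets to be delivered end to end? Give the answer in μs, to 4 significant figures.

Per-hop transmission t_tx = L/R = 72000/9600000000 = 7.5 μs.
Per-hop propagation t_prop = 26.3/2.01e+08 = 0.130846 μs.
Pipeline fill: first packet needs 3·t_tx to clear all hops; remaining 6 packets each add one t_tx.
Total = (3+7-1)·t_tx + 3·t_prop = 9·7.5 + 3·0.130846 = 67.89 μs.

67.89 μs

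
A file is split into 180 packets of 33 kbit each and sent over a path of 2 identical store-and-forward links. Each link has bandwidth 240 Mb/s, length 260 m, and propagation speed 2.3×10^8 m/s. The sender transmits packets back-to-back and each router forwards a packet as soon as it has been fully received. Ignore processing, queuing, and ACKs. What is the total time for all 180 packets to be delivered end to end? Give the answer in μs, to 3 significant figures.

Per-hop transmission t_tx = L/R = 33000/240000000 = 137.5 μs.
Per-hop propagation t_prop = 260/2.3e+08 = 1.13043 μs.
Pipeline fill: first packet needs 2·t_tx to clear all hops; remaining 179 packets each add one t_tx.
Total = (2+180-1)·t_tx + 2·t_prop = 181·137.5 + 2·1.13043 = 24900 μs.

24900 μs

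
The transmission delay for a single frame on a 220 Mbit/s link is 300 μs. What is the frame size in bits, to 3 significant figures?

66000 bits

L = R × t_tx = 220000000 b/s × 0.0003 s = 66000 bits.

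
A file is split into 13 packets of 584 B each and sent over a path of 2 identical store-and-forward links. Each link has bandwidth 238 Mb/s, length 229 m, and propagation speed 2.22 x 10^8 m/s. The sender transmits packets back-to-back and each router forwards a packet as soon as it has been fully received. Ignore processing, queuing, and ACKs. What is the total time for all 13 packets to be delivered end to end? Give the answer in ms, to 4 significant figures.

Per-hop transmission t_tx = L/R = 4672/238000000 = 0.0196303 ms.
Per-hop propagation t_prop = 229/2.22e+08 = 0.00103153 ms.
Pipeline fill: first packet needs 2·t_tx to clear all hops; remaining 12 packets each add one t_tx.
Total = (2+13-1)·t_tx + 2·t_prop = 14·0.0196303 + 2·0.00103153 = 0.2769 ms.

0.2769 ms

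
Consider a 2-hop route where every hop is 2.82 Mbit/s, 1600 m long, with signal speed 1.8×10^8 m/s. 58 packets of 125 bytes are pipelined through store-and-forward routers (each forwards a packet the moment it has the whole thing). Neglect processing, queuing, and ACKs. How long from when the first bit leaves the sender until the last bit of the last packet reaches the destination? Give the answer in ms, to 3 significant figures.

20.9 ms

Per-hop transmission t_tx = L/R = 1000/2820000 = 0.35461 ms.
Per-hop propagation t_prop = 1600/180000000 = 0.00888889 ms.
Pipeline fill: first packet needs 2·t_tx to clear all hops; remaining 57 packets each add one t_tx.
Total = (2+58-1)·t_tx + 2·t_prop = 59·0.35461 + 2·0.00888889 = 20.9 ms.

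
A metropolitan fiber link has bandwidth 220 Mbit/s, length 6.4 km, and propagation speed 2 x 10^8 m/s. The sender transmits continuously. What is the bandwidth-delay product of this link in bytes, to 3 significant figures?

880 bytes

Propagation delay = 6400 / 200000000 = 3.2e-05 s.
BDP = R × t_prop = 220000000 × 3.2e-05 = 7040 bits.
In bytes: 7040/8 = 880 bytes.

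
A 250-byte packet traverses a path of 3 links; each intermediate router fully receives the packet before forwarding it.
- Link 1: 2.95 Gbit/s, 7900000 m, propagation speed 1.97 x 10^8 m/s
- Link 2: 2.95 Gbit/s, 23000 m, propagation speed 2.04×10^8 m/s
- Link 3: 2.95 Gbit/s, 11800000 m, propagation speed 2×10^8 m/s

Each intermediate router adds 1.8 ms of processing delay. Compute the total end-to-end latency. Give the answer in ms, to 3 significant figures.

103 ms

L = 250 × 8 = 2000 bits.
Transmission delay per hop = L/R = 2000/2950000000 = 0.000677966 ms; 3 hops → 0.0020339 ms.
Propagation delays (d/s per hop): 40.1015, 0.112745, 59 ms; sum = 99.2143 ms.
Processing at 2 router(s): 2 × 1.8 ms = 3.6 ms.
End-to-end = 103 ms.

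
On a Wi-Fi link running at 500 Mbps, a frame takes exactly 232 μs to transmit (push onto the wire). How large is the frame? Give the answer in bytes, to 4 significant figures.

L = R × t_tx = 500000000 b/s × 0.000232 s = 116000 bits.
In bytes: 116000 / 8 = 14500 bytes.

14500 bytes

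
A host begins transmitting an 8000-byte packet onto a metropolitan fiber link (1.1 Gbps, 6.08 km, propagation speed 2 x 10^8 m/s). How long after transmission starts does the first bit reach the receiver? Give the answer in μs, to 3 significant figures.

First bit experiences only propagation delay: d/s = 6080/200000000 = 30.4 μs.

30.4 μs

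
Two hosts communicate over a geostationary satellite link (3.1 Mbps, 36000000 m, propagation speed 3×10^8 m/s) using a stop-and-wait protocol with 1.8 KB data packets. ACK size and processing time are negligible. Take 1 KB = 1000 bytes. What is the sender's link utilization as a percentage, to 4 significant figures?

1.899 %

t_tx = L/R = 14400/3100000 = 0.00464516 s.
t_prop = 36000000/300000000 = 0.12 s; RTT = 0.24 s.
Cycle = t_tx + RTT = 0.244645 s.
Utilization = t_tx / cycle = 0.00464516/0.244645 = 1.899 %.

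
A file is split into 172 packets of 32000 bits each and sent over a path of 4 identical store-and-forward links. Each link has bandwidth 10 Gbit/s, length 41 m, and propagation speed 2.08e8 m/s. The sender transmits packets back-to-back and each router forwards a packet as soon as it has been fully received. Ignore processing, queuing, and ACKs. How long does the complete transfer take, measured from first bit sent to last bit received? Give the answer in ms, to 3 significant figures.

Per-hop transmission t_tx = L/R = 32000/10000000000 = 0.0032 ms.
Per-hop propagation t_prop = 41/208000000 = 0.000197115 ms.
Pipeline fill: first packet needs 4·t_tx to clear all hops; remaining 171 packets each add one t_tx.
Total = (4+172-1)·t_tx + 4·t_prop = 175·0.0032 + 4·0.000197115 = 0.561 ms.

0.561 ms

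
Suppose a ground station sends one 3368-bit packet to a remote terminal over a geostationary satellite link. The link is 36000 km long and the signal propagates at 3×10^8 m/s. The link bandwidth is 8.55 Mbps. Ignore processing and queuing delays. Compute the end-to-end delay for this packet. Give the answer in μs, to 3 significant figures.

Transmission delay = L/R = 3368 / 8550000 = 393.918 μs.
Propagation delay = d/s = 36000000 m / 300000000 m/s = 120000 μs.
Total = 120000 μs.

120000 μs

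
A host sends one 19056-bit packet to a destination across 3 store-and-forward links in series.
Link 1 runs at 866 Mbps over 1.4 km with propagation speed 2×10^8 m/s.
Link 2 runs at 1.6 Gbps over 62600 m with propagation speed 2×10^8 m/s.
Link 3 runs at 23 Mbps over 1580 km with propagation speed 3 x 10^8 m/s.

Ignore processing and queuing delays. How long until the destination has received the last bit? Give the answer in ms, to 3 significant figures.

6.45 ms

Transmission delays (L/R per hop): 0.0220046, 0.01191, 0.828522 ms; sum = 0.862436 ms.
Propagation delays (d/s per hop): 0.007, 0.313, 5.26667 ms; sum = 5.58667 ms.
End-to-end = 6.45 ms.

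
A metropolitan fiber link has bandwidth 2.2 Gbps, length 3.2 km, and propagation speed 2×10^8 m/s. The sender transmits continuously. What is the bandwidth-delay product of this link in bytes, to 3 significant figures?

4400 bytes

Propagation delay = 3200 / 200000000 = 1.6e-05 s.
BDP = R × t_prop = 2200000000 × 1.6e-05 = 35200 bits.
In bytes: 35200/8 = 4400 bytes.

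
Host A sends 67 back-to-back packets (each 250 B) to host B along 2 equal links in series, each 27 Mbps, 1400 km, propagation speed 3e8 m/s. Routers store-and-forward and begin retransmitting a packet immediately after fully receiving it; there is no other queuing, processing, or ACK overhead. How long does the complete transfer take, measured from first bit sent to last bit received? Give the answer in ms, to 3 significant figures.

Per-hop transmission t_tx = L/R = 2000/27000000 = 0.0740741 ms.
Per-hop propagation t_prop = 1400000/300000000 = 4.66667 ms.
Pipeline fill: first packet needs 2·t_tx to clear all hops; remaining 66 packets each add one t_tx.
Total = (2+67-1)·t_tx + 2·t_prop = 68·0.0740741 + 2·4.66667 = 14.4 ms.

14.4 ms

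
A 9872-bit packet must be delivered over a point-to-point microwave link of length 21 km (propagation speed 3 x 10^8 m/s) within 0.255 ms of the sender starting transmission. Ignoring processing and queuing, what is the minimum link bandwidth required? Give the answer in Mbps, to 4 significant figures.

Propagation delay = 21000 / 300000000 = 0.07 ms.
Transmission budget = 0.255 − 0.07 = 0.185 ms.
R ≥ L / t_tx = 9872 bits / 0.000185 s = 53.36 Mbps.

53.36 Mbps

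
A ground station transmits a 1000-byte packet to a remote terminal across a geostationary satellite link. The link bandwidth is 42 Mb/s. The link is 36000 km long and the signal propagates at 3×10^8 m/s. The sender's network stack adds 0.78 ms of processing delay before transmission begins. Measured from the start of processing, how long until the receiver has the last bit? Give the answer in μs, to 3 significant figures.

121000 μs

L = 1000 × 8 = 8000 bits.
Transmission delay = L/R = 8000 / 42000000 = 190.476 μs.
Propagation delay = d/s = 36000000 m / 300000000 m/s = 120000 μs.
Plus processing delay 0.78 ms = 780 μs.
Total = 121000 μs.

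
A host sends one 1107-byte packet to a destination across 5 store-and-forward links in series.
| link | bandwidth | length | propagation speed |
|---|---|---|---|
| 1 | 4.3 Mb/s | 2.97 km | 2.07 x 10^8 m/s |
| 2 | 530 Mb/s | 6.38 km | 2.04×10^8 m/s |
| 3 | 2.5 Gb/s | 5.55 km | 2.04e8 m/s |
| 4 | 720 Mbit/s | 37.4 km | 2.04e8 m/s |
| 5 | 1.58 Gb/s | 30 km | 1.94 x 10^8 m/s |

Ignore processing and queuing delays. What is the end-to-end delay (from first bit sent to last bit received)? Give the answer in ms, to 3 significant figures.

2.51 ms

L = 1107 × 8 = 8856 bits.
Transmission delays (L/R per hop): 2.05953, 0.0167094, 0.0035424, 0.0123, 0.00560506 ms; sum = 2.09769 ms.
Propagation delays (d/s per hop): 0.0143478, 0.0312745, 0.0272059, 0.183333, 0.154639 ms; sum = 0.410801 ms.
End-to-end = 2.51 ms.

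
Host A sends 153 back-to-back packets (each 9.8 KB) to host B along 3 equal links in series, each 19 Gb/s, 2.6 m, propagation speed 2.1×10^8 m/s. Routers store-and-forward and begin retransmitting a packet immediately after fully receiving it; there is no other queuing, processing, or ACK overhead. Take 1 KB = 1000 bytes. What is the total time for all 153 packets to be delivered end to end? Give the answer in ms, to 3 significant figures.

Per-hop transmission t_tx = L/R = 78400/19000000000 = 0.00412632 ms.
Per-hop propagation t_prop = 2.6/210000000 = 1.2381e-05 ms.
Pipeline fill: first packet needs 3·t_tx to clear all hops; remaining 152 packets each add one t_tx.
Total = (3+153-1)·t_tx + 3·t_prop = 155·0.00412632 + 3·1.2381e-05 = 0.640 ms.

0.640 ms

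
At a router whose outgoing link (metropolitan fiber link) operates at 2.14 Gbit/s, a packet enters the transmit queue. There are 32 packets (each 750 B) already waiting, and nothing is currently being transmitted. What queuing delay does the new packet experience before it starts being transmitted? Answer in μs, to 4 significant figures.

89.72 μs

Each queued packet: L/R = 6000/2.14e+09 = 2.80374 μs.
32 queued → 89.7196 μs.
Queuing delay = 89.72 μs.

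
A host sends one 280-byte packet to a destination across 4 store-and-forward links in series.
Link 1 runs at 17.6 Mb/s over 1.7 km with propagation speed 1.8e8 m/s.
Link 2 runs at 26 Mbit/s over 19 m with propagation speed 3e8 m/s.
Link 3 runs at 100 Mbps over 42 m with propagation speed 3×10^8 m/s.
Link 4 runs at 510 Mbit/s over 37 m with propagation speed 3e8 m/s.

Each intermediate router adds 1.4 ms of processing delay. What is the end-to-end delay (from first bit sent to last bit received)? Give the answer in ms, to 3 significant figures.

L = 280 × 8 = 2240 bits.
Transmission delays (L/R per hop): 0.127273, 0.0861538, 0.0224, 0.00439216 ms; sum = 0.240219 ms.
Propagation delays (d/s per hop): 0.00944444, 6.33333e-05, 0.00014, 0.000123333 ms; sum = 0.00977111 ms.
Processing at 3 router(s): 3 × 1.4 ms = 4.2 ms.
End-to-end = 4.45 ms.

4.45 ms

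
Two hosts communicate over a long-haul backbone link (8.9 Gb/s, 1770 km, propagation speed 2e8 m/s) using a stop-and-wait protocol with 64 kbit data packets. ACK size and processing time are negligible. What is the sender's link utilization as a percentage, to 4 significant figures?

t_tx = L/R = 64000/8900000000 = 7.19101e-06 s.
t_prop = 1770000/200000000 = 0.00885 s; RTT = 0.0177 s.
Cycle = t_tx + RTT = 0.0177072 s.
Utilization = t_tx / cycle = 7.19101e-06/0.0177072 = 0.04061 %.

0.04061 %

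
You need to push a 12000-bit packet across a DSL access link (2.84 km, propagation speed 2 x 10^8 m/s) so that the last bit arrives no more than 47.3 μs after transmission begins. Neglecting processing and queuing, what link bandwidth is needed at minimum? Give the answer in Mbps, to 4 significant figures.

Propagation delay = 2840 / 200000000 = 14.2 μs.
Transmission budget = 47.3 − 14.2 = 33.1 μs.
R ≥ L / t_tx = 12000 bits / 3.31e-05 s = 362.5 Mbps.

362.5 Mbps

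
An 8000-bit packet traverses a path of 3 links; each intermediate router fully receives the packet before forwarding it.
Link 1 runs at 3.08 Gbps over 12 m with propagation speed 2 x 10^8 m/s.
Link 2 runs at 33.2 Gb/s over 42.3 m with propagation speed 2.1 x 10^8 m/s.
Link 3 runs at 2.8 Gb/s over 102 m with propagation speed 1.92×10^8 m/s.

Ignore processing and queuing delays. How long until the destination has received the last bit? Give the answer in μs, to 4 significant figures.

6.488 μs

Transmission delays (L/R per hop): 2.5974, 0.240964, 2.85714 μs; sum = 5.69551 μs.
Propagation delays (d/s per hop): 0.06, 0.201429, 0.53125 μs; sum = 0.792679 μs.
End-to-end = 6.488 μs.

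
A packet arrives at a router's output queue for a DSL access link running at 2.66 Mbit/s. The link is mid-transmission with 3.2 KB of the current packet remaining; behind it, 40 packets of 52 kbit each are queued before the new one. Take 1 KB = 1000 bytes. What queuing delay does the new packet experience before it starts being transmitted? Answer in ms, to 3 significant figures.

Each queued packet: L/R = 52000/2660000 = 19.5489 ms.
40 queued → 781.955 ms.
Plus remaining 25600 bits of current packet: 9.62406 ms.
Queuing delay = 792 ms.

792 ms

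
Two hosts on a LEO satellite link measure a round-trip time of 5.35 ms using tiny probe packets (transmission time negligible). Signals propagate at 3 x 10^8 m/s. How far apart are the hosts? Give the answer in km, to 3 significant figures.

803 km

One-way propagation = RTT/2 = 2.675 ms.
d = s × t = 300000000 × 0.002675 = 803 km.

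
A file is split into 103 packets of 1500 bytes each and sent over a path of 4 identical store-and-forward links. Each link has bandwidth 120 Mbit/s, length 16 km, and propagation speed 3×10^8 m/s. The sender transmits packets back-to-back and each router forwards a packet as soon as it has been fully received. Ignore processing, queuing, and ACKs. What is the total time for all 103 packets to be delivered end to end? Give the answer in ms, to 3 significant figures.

10.8 ms

Per-hop transmission t_tx = L/R = 12000/120000000 = 0.1 ms.
Per-hop propagation t_prop = 16000/300000000 = 0.0533333 ms.
Pipeline fill: first packet needs 4·t_tx to clear all hops; remaining 102 packets each add one t_tx.
Total = (4+103-1)·t_tx + 4·t_prop = 106·0.1 + 4·0.0533333 = 10.8 ms.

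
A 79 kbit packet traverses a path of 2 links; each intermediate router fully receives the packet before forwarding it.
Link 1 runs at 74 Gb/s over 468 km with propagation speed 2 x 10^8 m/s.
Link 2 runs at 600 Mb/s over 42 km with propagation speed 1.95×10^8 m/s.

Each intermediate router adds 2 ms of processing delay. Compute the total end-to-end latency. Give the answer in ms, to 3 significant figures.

4.69 ms

L = 79000 bits.
Transmission delays (L/R per hop): 0.00106757, 0.131667 ms; sum = 0.132734 ms.
Propagation delays (d/s per hop): 2.34, 0.215385 ms; sum = 2.55538 ms.
Processing at 1 router(s): 1 × 2 ms = 2 ms.
End-to-end = 4.69 ms.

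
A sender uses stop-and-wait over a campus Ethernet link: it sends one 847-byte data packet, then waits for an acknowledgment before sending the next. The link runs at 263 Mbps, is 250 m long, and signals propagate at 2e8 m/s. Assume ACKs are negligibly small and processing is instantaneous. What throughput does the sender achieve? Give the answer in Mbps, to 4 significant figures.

239.7 Mbps

t_tx = L/R = 6776/263000000 = 2.57643e-05 s.
t_prop = 250/200000000 = 1.25e-06 s; RTT = 2.5e-06 s.
Cycle = t_tx + RTT = 2.82643e-05 s.
Throughput = L / cycle = 6776 / 2.82643e-05 = 239.7 Mbps.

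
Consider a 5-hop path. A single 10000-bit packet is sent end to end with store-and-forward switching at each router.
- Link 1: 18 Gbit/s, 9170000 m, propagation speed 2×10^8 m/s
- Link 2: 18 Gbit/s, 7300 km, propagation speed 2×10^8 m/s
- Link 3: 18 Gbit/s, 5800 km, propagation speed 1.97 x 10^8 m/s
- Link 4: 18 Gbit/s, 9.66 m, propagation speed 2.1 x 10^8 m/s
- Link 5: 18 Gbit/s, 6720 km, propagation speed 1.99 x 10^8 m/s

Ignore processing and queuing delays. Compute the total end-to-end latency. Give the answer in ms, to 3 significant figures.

146 ms

Transmission delay per hop = L/R = 10000/18000000000 = 0.000555556 ms; 5 hops → 0.00277778 ms.
Propagation delays (d/s per hop): 45.85, 36.5, 29.4416, 4.6e-05, 33.7688 ms; sum = 145.561 ms.
End-to-end = 146 ms.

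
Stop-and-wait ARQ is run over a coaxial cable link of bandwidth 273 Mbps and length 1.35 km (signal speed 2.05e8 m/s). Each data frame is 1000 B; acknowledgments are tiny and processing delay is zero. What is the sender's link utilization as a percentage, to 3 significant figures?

t_tx = L/R = 8000/273000000 = 2.9304e-05 s.
t_prop = 1350/2.05e+08 = 6.58537e-06 s; RTT = 1.31707e-05 s.
Cycle = t_tx + RTT = 4.24748e-05 s.
Utilization = t_tx / cycle = 2.9304e-05/4.24748e-05 = 69.0 %.

69.0 %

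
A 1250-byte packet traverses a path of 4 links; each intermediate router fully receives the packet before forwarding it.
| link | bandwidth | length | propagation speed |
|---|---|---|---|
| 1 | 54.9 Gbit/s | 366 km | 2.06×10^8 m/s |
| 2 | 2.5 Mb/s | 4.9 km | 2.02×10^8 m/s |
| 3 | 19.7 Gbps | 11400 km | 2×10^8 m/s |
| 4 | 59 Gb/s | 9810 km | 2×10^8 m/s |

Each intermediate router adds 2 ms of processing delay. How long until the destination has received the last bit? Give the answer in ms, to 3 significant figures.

L = 1250 × 8 = 10000 bits.
Transmission delays (L/R per hop): 0.000182149, 4, 0.000507614, 0.000169492 ms; sum = 4.00086 ms.
Propagation delays (d/s per hop): 1.7767, 0.0242574, 57, 49.05 ms; sum = 107.851 ms.
Processing at 3 router(s): 3 × 2 ms = 6 ms.
End-to-end = 118 ms.

118 ms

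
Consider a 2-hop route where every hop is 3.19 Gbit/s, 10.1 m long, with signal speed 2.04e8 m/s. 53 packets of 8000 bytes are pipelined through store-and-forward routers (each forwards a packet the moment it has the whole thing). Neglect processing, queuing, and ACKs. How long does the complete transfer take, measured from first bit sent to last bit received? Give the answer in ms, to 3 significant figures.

Per-hop transmission t_tx = L/R = 64000/3190000000 = 0.0200627 ms.
Per-hop propagation t_prop = 10.1/204000000 = 4.95098e-05 ms.
Pipeline fill: first packet needs 2·t_tx to clear all hops; remaining 52 packets each add one t_tx.
Total = (2+53-1)·t_tx + 2·t_prop = 54·0.0200627 + 2·4.95098e-05 = 1.08 ms.

1.08 ms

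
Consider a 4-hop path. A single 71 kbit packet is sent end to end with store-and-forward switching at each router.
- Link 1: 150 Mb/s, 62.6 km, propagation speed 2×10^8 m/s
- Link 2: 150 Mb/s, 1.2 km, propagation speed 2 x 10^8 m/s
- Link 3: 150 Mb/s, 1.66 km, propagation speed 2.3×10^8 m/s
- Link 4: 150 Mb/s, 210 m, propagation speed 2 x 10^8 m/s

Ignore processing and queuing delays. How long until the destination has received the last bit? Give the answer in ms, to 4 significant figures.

2.221 ms

L = 71000 bits.
Transmission delay per hop = L/R = 71000/150000000 = 0.473333 ms; 4 hops → 1.89333 ms.
Propagation delays (d/s per hop): 0.313, 0.006, 0.00721739, 0.00105 ms; sum = 0.327267 ms.
End-to-end = 2.221 ms.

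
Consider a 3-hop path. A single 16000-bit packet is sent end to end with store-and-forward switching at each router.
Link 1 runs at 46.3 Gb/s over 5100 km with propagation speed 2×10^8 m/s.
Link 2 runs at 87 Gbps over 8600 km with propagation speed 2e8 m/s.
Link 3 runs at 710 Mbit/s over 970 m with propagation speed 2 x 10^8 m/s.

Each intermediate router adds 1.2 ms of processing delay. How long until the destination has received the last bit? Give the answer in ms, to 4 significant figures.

Transmission delays (L/R per hop): 0.000345572, 0.000183908, 0.0225352 ms; sum = 0.0230647 ms.
Propagation delays (d/s per hop): 25.5, 43, 0.00485 ms; sum = 68.5049 ms.
Processing at 2 router(s): 2 × 1.2 ms = 2.4 ms.
End-to-end = 70.93 ms.

70.93 ms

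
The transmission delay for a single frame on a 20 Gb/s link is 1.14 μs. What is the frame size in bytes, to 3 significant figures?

2850 bytes

L = R × t_tx = 20000000000 b/s × 1.14e-06 s = 22800 bits.
In bytes: 22800 / 8 = 2850 bytes.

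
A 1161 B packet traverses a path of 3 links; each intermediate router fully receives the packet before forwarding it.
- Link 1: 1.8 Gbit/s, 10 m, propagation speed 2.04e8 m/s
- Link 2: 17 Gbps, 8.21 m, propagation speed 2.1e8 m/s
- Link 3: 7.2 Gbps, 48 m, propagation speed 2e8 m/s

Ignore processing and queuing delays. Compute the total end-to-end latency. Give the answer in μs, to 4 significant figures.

7.324 μs

L = 1161 × 8 = 9288 bits.
Transmission delays (L/R per hop): 5.16, 0.546353, 1.29 μs; sum = 6.99635 μs.
Propagation delays (d/s per hop): 0.0490196, 0.0390952, 0.24 μs; sum = 0.328115 μs.
End-to-end = 7.324 μs.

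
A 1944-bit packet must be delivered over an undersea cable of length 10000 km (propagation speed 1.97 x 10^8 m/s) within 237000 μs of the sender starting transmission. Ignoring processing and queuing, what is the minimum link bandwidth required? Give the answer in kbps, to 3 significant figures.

10.4 kbps

Propagation delay = 10000000 / 197000000 = 50761.4 μs.
Transmission budget = 237000 − 50761.4 = 186239 μs.
R ≥ L / t_tx = 1944 bits / 0.186239 s = 10.4 kbps.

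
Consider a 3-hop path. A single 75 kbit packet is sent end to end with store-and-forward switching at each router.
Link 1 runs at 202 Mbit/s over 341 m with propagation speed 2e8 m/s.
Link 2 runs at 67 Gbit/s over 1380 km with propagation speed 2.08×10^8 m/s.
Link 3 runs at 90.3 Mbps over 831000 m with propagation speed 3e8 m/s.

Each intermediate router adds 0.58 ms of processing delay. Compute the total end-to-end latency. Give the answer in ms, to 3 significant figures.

11.8 ms

L = 75000 bits.
Transmission delays (L/R per hop): 0.371287, 0.0011194, 0.830565 ms; sum = 1.20297 ms.
Propagation delays (d/s per hop): 0.001705, 6.63462, 2.77 ms; sum = 9.40632 ms.
Processing at 2 router(s): 2 × 0.58 ms = 1.16 ms.
End-to-end = 11.8 ms.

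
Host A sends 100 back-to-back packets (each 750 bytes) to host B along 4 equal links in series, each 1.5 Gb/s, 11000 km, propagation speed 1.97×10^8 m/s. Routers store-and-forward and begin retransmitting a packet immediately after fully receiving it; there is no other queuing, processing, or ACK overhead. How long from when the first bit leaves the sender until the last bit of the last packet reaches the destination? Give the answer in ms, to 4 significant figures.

Per-hop transmission t_tx = L/R = 6000/1500000000 = 0.004 ms.
Per-hop propagation t_prop = 11000000/197000000 = 55.8376 ms.
Pipeline fill: first packet needs 4·t_tx to clear all hops; remaining 99 packets each add one t_tx.
Total = (4+100-1)·t_tx + 4·t_prop = 103·0.004 + 4·55.8376 = 223.8 ms.

223.8 ms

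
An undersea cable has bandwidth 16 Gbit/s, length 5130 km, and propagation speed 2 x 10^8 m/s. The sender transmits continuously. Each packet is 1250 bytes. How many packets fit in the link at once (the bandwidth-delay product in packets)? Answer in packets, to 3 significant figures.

41000 packets

Propagation delay = 5130000 / 200000000 = 0.02565 s.
BDP = R × t_prop = 16000000000 × 0.02565 = 410400000 bits.
In packets of 10000 bits: 41000 packets.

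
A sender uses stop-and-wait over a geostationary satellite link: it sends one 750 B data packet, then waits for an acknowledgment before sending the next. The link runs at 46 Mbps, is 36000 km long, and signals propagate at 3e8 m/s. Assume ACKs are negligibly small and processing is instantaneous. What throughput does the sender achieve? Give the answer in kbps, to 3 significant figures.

t_tx = L/R = 6000/46000000 = 0.000130435 s.
t_prop = 36000000/300000000 = 0.12 s; RTT = 0.24 s.
Cycle = t_tx + RTT = 0.24013 s.
Throughput = L / cycle = 6000 / 0.24013 = 25.0 kbps.

25.0 kbps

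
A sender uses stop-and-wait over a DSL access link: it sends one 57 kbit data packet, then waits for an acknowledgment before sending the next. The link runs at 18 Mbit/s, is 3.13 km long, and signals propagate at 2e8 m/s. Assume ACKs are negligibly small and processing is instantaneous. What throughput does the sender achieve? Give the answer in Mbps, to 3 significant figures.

17.8 Mbps

t_tx = L/R = 57000/18000000 = 0.00316667 s.
t_prop = 3130/200000000 = 1.565e-05 s; RTT = 3.13e-05 s.
Cycle = t_tx + RTT = 0.00319797 s.
Throughput = L / cycle = 57000 / 0.00319797 = 17.8 Mbps.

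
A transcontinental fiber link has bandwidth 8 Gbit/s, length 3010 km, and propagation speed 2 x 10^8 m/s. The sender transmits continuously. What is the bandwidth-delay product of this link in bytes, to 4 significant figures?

15050000 bytes

Propagation delay = 3010000 / 200000000 = 0.01505 s.
BDP = R × t_prop = 8000000000 × 0.01505 = 120400000 bits.
In bytes: 120400000/8 = 15050000 bytes.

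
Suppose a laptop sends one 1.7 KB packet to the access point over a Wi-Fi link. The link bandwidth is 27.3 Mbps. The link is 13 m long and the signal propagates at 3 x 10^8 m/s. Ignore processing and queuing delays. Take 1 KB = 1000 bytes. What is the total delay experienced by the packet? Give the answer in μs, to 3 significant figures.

L = 13600 bits.
Transmission delay = L/R = 13600 / 27300000 = 498.168 μs.
Propagation delay = d/s = 13 m / 300000000 m/s = 0.0433333 μs.
Total = 498 μs.

498 μs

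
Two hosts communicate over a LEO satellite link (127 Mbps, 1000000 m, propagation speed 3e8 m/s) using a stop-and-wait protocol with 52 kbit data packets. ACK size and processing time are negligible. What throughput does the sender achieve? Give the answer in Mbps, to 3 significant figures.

t_tx = L/R = 52000/127000000 = 0.000409449 s.
t_prop = 1000000/300000000 = 0.00333333 s; RTT = 0.00666667 s.
Cycle = t_tx + RTT = 0.00707612 s.
Throughput = L / cycle = 52000 / 0.00707612 = 7.35 Mbps.

7.35 Mbps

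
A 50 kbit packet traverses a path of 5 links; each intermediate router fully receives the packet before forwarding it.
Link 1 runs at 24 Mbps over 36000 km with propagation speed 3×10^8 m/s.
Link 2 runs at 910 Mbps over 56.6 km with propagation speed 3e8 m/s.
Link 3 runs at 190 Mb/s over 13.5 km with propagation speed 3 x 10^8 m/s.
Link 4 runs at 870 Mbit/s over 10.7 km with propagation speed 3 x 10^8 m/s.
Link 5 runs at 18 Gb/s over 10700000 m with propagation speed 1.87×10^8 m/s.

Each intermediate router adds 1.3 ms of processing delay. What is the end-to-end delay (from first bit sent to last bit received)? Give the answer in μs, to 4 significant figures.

L = 50000 bits.
Transmission delays (L/R per hop): 2083.33, 54.9451, 263.158, 57.4713, 2.77778 μs; sum = 2461.69 μs.
Propagation delays (d/s per hop): 120000, 188.667, 45, 35.6667, 57219.3 μs; sum = 177489 μs.
Processing at 4 router(s): 4 × 1.3 ms = 5200 μs.
End-to-end = 185200 μs.

185200 μs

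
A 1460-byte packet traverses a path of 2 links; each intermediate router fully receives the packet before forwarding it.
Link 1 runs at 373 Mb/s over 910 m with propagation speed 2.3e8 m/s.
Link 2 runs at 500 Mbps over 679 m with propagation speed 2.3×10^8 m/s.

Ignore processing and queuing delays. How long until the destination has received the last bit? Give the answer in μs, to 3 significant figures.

L = 1460 × 8 = 11680 bits.
Transmission delays (L/R per hop): 31.3137, 23.36 μs; sum = 54.6737 μs.
Propagation delays (d/s per hop): 3.95652, 2.95217 μs; sum = 6.9087 μs.
End-to-end = 61.6 μs.

61.6 μs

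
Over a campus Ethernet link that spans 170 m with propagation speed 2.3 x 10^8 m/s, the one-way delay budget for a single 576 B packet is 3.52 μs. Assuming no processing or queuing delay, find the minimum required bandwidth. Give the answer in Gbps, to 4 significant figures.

1.657 Gbps

L = 4608 bits.
Propagation delay = 170 / 2.3e+08 = 0.73913 μs.
Transmission budget = 3.52 − 0.73913 = 2.78087 μs.
R ≥ L / t_tx = 4608 bits / 2.78087e-06 s = 1.657 Gbps.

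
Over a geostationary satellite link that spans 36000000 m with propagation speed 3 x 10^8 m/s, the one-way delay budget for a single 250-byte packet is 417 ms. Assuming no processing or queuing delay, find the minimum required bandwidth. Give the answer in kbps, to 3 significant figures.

6.73 kbps

L = 2000 bits.
Propagation delay = 36000000 / 300000000 = 120 ms.
Transmission budget = 417 − 120 = 297 ms.
R ≥ L / t_tx = 2000 bits / 0.297 s = 6.73 kbps.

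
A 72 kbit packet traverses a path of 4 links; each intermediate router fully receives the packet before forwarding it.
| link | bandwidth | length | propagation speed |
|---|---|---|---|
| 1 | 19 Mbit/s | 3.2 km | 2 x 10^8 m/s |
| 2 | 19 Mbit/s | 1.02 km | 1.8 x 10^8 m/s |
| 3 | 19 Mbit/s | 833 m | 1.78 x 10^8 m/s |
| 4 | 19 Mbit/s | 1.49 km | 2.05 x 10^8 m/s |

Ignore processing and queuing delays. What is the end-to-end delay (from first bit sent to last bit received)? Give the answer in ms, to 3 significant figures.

L = 72000 bits.
Transmission delay per hop = L/R = 72000/19000000 = 3.78947 ms; 4 hops → 15.1579 ms.
Propagation delays (d/s per hop): 0.016, 0.00566667, 0.00467978, 0.00726829 ms; sum = 0.0336147 ms.
End-to-end = 15.2 ms.

15.2 ms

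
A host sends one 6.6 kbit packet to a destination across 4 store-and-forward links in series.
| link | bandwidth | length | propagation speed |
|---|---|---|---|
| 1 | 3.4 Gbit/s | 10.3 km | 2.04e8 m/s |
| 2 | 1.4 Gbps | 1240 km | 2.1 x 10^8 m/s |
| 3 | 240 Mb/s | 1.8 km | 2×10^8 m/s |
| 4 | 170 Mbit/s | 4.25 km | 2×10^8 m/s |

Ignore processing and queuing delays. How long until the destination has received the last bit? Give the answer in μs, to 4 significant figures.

L = 6600 bits.
Transmission delays (L/R per hop): 1.94118, 4.71429, 27.5, 38.8235 μs; sum = 72.979 μs.
Propagation delays (d/s per hop): 50.4902, 5904.76, 9, 21.25 μs; sum = 5985.5 μs.
End-to-end = 6058 μs.

6058 μs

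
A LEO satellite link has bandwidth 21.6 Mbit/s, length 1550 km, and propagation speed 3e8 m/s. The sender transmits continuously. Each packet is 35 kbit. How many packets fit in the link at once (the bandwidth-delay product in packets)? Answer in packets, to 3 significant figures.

Propagation delay = 1550000 / 300000000 = 0.00516667 s.
BDP = R × t_prop = 21600000 × 0.00516667 = 111600 bits.
In packets of 35000 bits: 3.19 packets.

3.19 packets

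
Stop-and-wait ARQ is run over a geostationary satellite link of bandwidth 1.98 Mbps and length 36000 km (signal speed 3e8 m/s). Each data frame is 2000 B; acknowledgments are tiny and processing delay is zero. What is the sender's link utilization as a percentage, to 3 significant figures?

3.26 %

t_tx = L/R = 16000/1980000 = 0.00808081 s.
t_prop = 36000000/300000000 = 0.12 s; RTT = 0.24 s.
Cycle = t_tx + RTT = 0.248081 s.
Utilization = t_tx / cycle = 0.00808081/0.248081 = 3.26 %.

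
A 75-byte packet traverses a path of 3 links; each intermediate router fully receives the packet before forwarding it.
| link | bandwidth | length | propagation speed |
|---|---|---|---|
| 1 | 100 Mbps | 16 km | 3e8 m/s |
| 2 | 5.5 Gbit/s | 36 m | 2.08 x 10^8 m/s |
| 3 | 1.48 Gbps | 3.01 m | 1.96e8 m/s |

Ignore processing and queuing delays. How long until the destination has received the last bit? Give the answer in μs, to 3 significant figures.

60.0 μs

L = 75 × 8 = 600 bits.
Transmission delays (L/R per hop): 6, 0.109091, 0.405405 μs; sum = 6.5145 μs.
Propagation delays (d/s per hop): 53.3333, 0.173077, 0.0153571 μs; sum = 53.5218 μs.
End-to-end = 60.0 μs.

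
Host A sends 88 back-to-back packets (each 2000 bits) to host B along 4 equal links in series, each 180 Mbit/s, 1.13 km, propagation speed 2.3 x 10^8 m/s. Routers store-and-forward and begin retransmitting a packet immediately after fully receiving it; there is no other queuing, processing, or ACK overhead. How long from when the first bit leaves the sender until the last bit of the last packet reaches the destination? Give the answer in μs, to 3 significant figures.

Per-hop transmission t_tx = L/R = 2000/180000000 = 11.1111 μs.
Per-hop propagation t_prop = 1130/2.3e+08 = 4.91304 μs.
Pipeline fill: first packet needs 4·t_tx to clear all hops; remaining 87 packets each add one t_tx.
Total = (4+88-1)·t_tx + 4·t_prop = 91·11.1111 + 4·4.91304 = 1030 μs.

1030 μs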